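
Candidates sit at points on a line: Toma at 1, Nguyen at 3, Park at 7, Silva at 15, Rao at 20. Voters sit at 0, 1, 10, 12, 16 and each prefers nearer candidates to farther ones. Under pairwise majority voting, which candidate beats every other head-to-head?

With single-peaked preferences on a line, the Condorcet winner is the candidate closest to the median voter.
The median voter (position 10) is closest to Park at 7.
Check: Park vs Nguyen — voters closer to Park: 3 of 5.

Park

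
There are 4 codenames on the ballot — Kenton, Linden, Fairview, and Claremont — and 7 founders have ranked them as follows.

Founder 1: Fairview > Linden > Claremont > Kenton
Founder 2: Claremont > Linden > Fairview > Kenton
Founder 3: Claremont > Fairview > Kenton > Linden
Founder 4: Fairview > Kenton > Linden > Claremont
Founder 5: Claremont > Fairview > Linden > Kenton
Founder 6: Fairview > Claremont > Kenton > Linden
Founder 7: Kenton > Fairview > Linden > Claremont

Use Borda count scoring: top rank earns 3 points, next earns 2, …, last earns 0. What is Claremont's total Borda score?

12

Borda scores:
  Kenton: 0 + 0 + 1 + 2 + 0 + 1 + 3 = 7
  Linden: 2 + 2 + 0 + 1 + 1 + 0 + 1 = 7
  Fairview: 3 + 1 + 2 + 3 + 2 + 3 + 2 = 16
  Claremont: 1 + 3 + 3 + 0 + 3 + 2 + 0 = 12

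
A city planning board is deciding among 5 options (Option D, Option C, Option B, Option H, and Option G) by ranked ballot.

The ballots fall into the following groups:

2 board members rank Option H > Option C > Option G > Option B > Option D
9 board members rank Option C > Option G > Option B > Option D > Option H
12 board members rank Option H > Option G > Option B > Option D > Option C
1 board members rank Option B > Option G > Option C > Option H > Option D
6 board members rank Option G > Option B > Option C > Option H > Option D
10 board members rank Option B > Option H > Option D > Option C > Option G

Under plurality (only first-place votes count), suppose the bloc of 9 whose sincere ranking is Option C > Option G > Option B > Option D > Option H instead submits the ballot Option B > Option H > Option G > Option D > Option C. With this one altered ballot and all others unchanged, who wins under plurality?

First-place totals with the altered ballot: Option D 0, Option C 0, Option B 20, Option H 14, Option G 6.
The switch changes the winner from Option H to Option B.

Option B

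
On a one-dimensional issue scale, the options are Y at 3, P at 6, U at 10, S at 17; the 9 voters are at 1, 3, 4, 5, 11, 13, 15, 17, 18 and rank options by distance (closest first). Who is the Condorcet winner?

With single-peaked preferences on a line, the Condorcet winner is the candidate closest to the median voter.
The median voter (position 11) is closest to U at 10.
Check: U vs Y — voters closer to U: 5 of 9.

U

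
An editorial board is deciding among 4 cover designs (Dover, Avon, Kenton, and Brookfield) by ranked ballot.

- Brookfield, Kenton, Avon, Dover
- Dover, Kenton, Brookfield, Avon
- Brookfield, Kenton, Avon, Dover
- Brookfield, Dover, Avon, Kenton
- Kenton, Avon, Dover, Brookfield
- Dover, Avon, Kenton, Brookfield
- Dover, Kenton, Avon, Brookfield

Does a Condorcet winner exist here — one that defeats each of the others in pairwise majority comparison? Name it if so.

Head-to-head results (7 voters total):
Dover vs Avon: Dover wins 4–3.
Dover vs Kenton: Dover wins 4–3.
Dover vs Brookfield: Dover wins 4–3.
Avon vs Kenton: Kenton wins 5–2.
Avon vs Brookfield: Brookfield wins 4–3.
Kenton vs Brookfield: Kenton wins 4–3.
Dover beats each rival — Avon (4–3), Kenton (4–3), Brookfield (4–3) — so Dover is the Condorcet winner.

Dover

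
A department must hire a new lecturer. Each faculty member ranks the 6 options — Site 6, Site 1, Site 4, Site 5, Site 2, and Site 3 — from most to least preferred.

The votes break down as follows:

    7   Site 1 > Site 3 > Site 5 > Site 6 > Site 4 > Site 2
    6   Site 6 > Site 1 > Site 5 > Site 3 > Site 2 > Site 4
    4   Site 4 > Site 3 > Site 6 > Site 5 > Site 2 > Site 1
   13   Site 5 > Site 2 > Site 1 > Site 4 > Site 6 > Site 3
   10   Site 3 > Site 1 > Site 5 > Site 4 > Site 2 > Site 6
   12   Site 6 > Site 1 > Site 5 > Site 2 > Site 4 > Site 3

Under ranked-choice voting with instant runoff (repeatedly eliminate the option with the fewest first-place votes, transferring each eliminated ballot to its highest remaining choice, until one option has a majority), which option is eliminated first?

Round 1: Site 6 18, Site 5 13, Site 3 10, Site 1 7, Site 4 4, Site 2 0. Site 2 has the fewest and is eliminated.
Round 2: Site 6 18, Site 5 13, Site 3 10, Site 1 7, Site 4 4. Site 4 has the fewest and is eliminated.
Round 3: Site 6 18, Site 3 14, Site 5 13, Site 1 7. Site 1 has the fewest and is eliminated.
Round 4: Site 3 21, Site 6 18, Site 5 13. Site 5 has the fewest and is eliminated.
Round 5: Site 6 31, Site 3 21. Site 6 has a majority.

Site 2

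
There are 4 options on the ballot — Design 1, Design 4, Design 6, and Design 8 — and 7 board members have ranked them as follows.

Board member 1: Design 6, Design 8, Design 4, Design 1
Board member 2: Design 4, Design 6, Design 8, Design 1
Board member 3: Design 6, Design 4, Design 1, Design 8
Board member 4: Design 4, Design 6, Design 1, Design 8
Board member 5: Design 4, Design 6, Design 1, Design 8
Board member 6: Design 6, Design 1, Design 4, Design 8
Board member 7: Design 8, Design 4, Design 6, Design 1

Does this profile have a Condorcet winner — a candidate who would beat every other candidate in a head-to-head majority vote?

Yes

Head-to-head results (7 voters total):
Design 1 vs Design 4: Design 4 wins 6–1.
Design 1 vs Design 6: Design 6 wins 7–0.
Design 1 vs Design 8: Design 1 wins 4–3.
Design 4 vs Design 6: Design 4 wins 4–3.
Design 4 vs Design 8: Design 4 wins 5–2.
Design 6 vs Design 8: Design 6 wins 6–1.
Design 4 beats each rival — Design 1 (6–1), Design 6 (4–3), Design 8 (5–2) — so Design 4 is the Condorcet winner.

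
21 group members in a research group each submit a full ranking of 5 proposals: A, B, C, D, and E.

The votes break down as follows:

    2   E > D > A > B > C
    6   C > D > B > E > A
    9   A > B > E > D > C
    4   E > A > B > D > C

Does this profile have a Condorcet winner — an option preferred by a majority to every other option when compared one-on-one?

Head-to-head results (21 voters total):
A vs B: A wins 15–6.
A vs C: A wins 15–6.
A vs D: A wins 13–8.
A vs E: E wins 12–9.
B vs C: B wins 15–6.
B vs D: B wins 13–8.
B vs E: B wins 15–6.
C vs D: D wins 15–6.
C vs E: E wins 15–6.
D vs E: E wins 15–6.
No candidate beats all others: A beats B beats E beats A, a majority cycle.

No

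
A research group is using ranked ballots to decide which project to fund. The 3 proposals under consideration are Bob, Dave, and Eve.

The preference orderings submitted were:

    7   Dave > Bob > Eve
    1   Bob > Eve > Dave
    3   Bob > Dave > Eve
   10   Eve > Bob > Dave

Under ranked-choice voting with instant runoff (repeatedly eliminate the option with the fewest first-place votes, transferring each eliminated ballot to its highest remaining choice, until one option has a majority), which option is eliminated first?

Bob

Round 1: Eve 10, Dave 7, Bob 4. Bob has the fewest and is eliminated.
Round 2: Eve 11, Dave 10. Eve has a majority.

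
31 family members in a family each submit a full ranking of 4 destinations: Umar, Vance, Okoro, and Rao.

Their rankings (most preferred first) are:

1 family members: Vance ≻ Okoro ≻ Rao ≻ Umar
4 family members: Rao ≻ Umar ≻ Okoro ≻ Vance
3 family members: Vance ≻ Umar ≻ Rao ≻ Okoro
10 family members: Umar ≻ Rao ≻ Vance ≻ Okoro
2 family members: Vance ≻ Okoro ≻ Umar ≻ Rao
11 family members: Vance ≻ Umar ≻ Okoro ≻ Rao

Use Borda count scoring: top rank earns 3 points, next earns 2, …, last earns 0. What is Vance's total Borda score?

61

Borda scores:
  Umar: 0 + 4·2 + 3·2 + 10·3 + 2·1 + 11·2 = 68
  Vance: 3 + 4·0 + 3·3 + 10·1 + 2·3 + 11·3 = 61
  Okoro: 2 + 4·1 + 3·0 + 10·0 + 2·2 + 11·1 = 21
  Rao: 1 + 4·3 + 3·1 + 10·2 + 2·0 + 11·0 = 36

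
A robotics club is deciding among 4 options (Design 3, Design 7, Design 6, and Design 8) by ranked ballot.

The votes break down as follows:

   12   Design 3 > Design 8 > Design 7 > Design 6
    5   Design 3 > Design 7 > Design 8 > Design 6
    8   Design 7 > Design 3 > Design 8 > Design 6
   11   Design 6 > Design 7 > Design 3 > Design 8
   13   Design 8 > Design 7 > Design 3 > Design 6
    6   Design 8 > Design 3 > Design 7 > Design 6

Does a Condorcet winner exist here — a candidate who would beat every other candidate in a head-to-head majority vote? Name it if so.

No Condorcet winner

Head-to-head results (55 voters total):
Design 3 vs Design 7: Design 7 wins 32–23.
Design 3 vs Design 6: Design 3 wins 44–11.
Design 3 vs Design 8: Design 3 wins 36–19.
Design 7 vs Design 6: Design 7 wins 44–11.
Design 7 vs Design 8: Design 8 wins 31–24.
Design 6 vs Design 8: Design 8 wins 44–11.
No candidate beats all others: Design 3 beats Design 8 beats Design 7 beats Design 3, a majority cycle.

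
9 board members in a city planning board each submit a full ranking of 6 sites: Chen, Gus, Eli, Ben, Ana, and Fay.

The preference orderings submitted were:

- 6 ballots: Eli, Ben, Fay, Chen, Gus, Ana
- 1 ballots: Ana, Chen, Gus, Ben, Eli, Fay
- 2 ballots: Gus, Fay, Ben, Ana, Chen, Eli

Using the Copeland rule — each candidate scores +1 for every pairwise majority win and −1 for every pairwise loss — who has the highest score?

Eli

Pairwise results:
  Chen vs Gus: Chen wins 7–2.
  Chen vs Eli: Eli wins 6–3.
  Chen vs Ben: Ben wins 8–1.
  Chen vs Ana: Chen wins 6–3.
  Chen vs Fay: Fay wins 8–1.
  Gus vs Eli: Eli wins 6–3.
  Gus vs Ben: Ben wins 6–3.
  Gus vs Ana: Gus wins 8–1.
  Gus vs Fay: Fay wins 6–3.
  Eli vs Ben: Eli wins 6–3.
  Eli vs Ana: Eli wins 6–3.
  Eli vs Fay: Eli wins 7–2.
  Ben vs Ana: Ben wins 8–1.
  Ben vs Fay: Ben wins 7–2.
  Ana vs Fay: Fay wins 8–1.
Copeland scores (wins − losses):
  Chen: 2 − 3 = -1
  Gus: 1 − 4 = -3
  Eli: 5 − 0 = 5
  Ben: 4 − 1 = 3
  Ana: 0 − 5 = -5
  Fay: 3 − 2 = 1
Eli has the best Copeland score.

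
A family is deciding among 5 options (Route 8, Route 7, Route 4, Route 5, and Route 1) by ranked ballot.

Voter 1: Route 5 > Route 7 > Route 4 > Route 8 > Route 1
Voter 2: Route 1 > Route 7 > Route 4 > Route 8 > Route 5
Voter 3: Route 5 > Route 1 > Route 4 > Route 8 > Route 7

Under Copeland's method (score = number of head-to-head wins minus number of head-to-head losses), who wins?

Route 5

Pairwise results:
  Route 8 vs Route 7: Route 7 wins 2–1.
  Route 8 vs Route 4: Route 4 wins 3–0.
  Route 8 vs Route 5: Route 5 wins 2–1.
  Route 8 vs Route 1: Route 1 wins 2–1.
  Route 7 vs Route 4: Route 7 wins 2–1.
  Route 7 vs Route 5: Route 5 wins 2–1.
  Route 7 vs Route 1: Route 1 wins 2–1.
  Route 4 vs Route 5: Route 5 wins 2–1.
  Route 4 vs Route 1: Route 1 wins 2–1.
  Route 5 vs Route 1: Route 5 wins 2–1.
Copeland scores (wins − losses):
  Route 8: 0 − 4 = -4
  Route 7: 2 − 2 = 0
  Route 4: 1 − 3 = -2
  Route 5: 4 − 0 = 4
  Route 1: 3 − 1 = 2
Route 5 has the best Copeland score.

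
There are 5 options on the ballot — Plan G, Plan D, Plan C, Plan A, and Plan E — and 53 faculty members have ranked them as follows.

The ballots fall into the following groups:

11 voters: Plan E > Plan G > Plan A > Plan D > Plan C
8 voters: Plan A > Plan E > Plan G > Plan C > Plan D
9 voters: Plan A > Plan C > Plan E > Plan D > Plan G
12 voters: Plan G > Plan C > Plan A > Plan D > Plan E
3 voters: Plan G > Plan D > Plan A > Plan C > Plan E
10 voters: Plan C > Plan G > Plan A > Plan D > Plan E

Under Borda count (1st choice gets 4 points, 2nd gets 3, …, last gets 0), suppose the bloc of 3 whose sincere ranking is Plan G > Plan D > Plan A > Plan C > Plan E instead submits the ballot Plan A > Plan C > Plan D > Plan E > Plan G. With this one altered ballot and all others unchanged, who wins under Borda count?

Plan A

Borda totals with the altered ballot: Plan G 127, Plan D 48, Plan C 120, Plan A 146, Plan E 89.
The winner is unchanged: still Plan A.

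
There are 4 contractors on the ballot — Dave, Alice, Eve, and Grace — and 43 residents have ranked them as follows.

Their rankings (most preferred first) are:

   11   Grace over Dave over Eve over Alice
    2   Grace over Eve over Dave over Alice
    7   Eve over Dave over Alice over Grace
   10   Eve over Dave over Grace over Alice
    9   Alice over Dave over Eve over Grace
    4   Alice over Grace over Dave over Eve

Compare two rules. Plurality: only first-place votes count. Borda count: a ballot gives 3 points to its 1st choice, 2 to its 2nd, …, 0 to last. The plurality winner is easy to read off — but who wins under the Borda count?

Plurality first-place counts: Dave 0, Alice 13, Eve 17, Grace 13 → Eve.
Borda totals: Dave 80, Alice 46, Eve 75, Grace 57 → Dave.

Dave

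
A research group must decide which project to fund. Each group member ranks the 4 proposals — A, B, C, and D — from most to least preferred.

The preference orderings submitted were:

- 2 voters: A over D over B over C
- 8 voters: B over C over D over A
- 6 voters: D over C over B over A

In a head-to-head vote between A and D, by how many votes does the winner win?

Ballots ranking A above D: 2.
Ballots ranking D above A: 8+6 = 14.
D wins 14–2, a margin of 12.

12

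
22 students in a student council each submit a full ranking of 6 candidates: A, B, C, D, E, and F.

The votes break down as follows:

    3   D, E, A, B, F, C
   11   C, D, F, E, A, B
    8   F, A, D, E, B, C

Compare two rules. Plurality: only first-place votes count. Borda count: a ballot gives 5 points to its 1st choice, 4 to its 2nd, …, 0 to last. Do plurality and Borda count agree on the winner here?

Plurality first-place counts: A 0, B 0, C 11, D 3, E 0, F 8 → C.
Borda totals: A 52, B 14, C 55, D 83, E 50, F 76 → D.
The two rules disagree: plurality picks C, Borda picks D.

No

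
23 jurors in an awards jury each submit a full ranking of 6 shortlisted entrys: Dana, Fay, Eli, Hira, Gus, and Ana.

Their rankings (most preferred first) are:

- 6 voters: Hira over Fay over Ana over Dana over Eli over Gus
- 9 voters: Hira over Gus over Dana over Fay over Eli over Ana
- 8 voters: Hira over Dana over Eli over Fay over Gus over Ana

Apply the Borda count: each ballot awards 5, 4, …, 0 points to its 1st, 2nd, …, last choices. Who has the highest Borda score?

Hira

Borda scores:
  Dana: 6·2 + 9·3 + 8·4 = 71
  Fay: 6·4 + 9·2 + 8·2 = 58
  Eli: 6·1 + 9·1 + 8·3 = 39
  Hira: 6·5 + 9·5 + 8·5 = 115
  Gus: 6·0 + 9·4 + 8·1 = 44
  Ana: 6·3 + 9·0 + 8·0 = 18
Hira has the highest total.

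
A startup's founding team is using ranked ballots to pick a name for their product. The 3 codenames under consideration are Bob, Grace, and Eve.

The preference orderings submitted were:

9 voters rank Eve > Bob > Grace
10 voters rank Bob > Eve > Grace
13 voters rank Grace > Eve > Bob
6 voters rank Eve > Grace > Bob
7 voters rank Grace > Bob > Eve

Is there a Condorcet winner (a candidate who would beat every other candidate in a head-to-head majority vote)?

Head-to-head results (45 voters total):
Bob vs Grace: Grace wins 26–19.
Bob vs Eve: Eve wins 28–17.
Grace vs Eve: Eve wins 25–20.
Eve beats each rival — Bob (28–17), Grace (25–20) — so Eve is the Condorcet winner.

Yes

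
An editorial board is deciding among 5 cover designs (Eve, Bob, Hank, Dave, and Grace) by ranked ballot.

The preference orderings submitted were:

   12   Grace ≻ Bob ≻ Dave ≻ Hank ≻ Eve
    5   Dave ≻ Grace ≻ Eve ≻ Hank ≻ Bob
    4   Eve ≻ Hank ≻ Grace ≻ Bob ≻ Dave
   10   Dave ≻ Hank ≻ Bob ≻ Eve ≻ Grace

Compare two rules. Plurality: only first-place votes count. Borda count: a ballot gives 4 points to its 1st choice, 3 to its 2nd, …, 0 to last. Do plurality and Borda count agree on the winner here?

Plurality first-place counts: Eve 4, Bob 0, Hank 0, Dave 15, Grace 12 → Dave.
Borda totals: Eve 36, Bob 60, Hank 59, Dave 84, Grace 71 → Dave.
The two rules agree on Dave.

Yes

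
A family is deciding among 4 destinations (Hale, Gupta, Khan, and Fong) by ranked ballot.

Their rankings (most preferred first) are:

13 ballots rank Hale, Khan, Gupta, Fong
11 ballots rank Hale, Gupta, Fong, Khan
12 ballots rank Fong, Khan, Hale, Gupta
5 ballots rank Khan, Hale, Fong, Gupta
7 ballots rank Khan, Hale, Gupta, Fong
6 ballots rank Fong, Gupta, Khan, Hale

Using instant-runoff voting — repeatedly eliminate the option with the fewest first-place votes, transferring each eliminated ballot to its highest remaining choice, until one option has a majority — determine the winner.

Round 1: Hale 24, Fong 18, Khan 12, Gupta 0. Gupta has the fewest and is eliminated.
Round 2: Hale 24, Fong 18, Khan 12. Khan has the fewest and is eliminated.
Round 3: Hale 36, Fong 18. Hale has a majority.

Hale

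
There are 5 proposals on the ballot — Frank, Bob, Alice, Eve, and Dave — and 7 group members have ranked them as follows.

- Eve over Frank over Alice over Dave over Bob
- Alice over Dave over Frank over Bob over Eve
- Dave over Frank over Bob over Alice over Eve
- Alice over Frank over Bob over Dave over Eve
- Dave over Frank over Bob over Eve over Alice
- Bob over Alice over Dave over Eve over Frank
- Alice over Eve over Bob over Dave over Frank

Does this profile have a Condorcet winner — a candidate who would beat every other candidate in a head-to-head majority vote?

Head-to-head results (7 voters total):
Frank vs Bob: Frank wins 5–2.
Frank vs Alice: Alice wins 4–3.
Frank vs Eve: Frank wins 4–3.
Frank vs Dave: Dave wins 5–2.
Bob vs Alice: Alice wins 4–3.
Bob vs Eve: Bob wins 5–2.
Bob vs Dave: Dave wins 4–3.
Alice vs Eve: Alice wins 5–2.
Alice vs Dave: Alice wins 5–2.
Eve vs Dave: Dave wins 5–2.
Alice beats each rival — Frank (4–3), Bob (4–3), Eve (5–2), Dave (5–2) — so Alice is the Condorcet winner.

Yes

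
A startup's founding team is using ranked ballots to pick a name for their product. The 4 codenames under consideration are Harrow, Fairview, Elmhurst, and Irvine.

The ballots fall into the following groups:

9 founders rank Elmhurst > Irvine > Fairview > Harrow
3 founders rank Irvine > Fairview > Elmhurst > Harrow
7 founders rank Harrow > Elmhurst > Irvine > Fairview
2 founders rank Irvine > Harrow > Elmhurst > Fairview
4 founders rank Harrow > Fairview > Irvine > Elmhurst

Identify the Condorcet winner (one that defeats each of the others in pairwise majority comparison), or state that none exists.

Head-to-head results (25 voters total):
Harrow vs Fairview: Harrow wins 13–12.
Harrow vs Elmhurst: Harrow wins 13–12.
Harrow vs Irvine: Irvine wins 14–11.
Fairview vs Elmhurst: Elmhurst wins 18–7.
Fairview vs Irvine: Irvine wins 21–4.
Elmhurst vs Irvine: Elmhurst wins 16–9.
No candidate beats all others: Harrow beats Elmhurst beats Irvine beats Harrow, a majority cycle.

None — there is no Condorcet winner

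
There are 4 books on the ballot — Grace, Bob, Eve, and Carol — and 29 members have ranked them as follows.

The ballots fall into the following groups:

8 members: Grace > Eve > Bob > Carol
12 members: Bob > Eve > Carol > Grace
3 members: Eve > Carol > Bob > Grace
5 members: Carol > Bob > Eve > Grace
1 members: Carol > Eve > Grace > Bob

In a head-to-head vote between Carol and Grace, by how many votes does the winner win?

13

Ballots ranking Carol above Grace: 12+3+5+1 = 21.
Ballots ranking Grace above Carol: 8.
Carol wins 21–8, a margin of 13.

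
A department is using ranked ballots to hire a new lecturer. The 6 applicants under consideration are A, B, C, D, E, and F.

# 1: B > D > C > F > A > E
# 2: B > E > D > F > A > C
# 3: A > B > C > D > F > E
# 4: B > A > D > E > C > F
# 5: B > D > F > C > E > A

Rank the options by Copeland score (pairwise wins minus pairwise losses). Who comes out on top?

Pairwise results:
  A vs B: B wins 4–1.
  A vs C: A wins 3–2.
  A vs D: D wins 3–2.
  A vs E: A wins 3–2.
  A vs F: F wins 3–2.
  B vs C: B wins 5–0.
  B vs D: B wins 5–0.
  B vs E: B wins 5–0.
  B vs F: B wins 5–0.
  C vs D: D wins 4–1.
  C vs E: C wins 3–2.
  C vs F: C wins 3–2.
  D vs E: D wins 4–1.
  D vs F: D wins 5–0.
  E vs F: F wins 3–2.
Copeland scores (wins − losses):
  A: 2 − 3 = -1
  B: 5 − 0 = 5
  C: 2 − 3 = -1
  D: 4 − 1 = 3
  E: 0 − 5 = -5
  F: 2 − 3 = -1
B has the best Copeland score.

B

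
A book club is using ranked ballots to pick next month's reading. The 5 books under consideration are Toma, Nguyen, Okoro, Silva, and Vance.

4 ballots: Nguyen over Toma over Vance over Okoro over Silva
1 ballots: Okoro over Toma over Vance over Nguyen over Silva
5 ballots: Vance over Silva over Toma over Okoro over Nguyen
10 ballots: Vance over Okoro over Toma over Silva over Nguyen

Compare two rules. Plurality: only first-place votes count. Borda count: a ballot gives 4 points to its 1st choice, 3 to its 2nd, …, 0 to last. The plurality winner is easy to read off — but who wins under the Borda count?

Vance

Plurality first-place counts: Toma 0, Nguyen 4, Okoro 1, Silva 0, Vance 15 → Vance.
Borda totals: Toma 45, Nguyen 17, Okoro 43, Silva 25, Vance 70 → Vance.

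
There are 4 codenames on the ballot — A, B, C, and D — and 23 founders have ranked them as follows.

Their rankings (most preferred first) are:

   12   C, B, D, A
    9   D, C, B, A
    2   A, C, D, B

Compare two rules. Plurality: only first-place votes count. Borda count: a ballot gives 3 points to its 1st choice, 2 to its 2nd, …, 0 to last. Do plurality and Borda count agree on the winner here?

Yes

Plurality first-place counts: A 2, B 0, C 12, D 9 → C.
Borda totals: A 6, B 33, C 58, D 41 → C.
The two rules agree on C.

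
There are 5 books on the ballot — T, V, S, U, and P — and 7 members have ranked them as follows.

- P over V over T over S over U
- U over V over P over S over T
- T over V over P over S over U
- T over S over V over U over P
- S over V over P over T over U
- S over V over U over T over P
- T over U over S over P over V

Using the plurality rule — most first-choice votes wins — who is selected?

First-place vote totals:
  T: 3
  V: 0
  S: 2
  U: 1
  P: 1
T has the most first-place votes.

T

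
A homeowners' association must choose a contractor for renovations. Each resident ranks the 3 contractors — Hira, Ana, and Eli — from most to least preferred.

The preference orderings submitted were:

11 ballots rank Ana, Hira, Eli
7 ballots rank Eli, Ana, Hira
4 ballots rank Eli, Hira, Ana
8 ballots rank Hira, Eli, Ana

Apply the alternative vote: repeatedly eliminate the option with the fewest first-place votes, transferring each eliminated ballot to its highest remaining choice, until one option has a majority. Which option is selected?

Eli

Round 1: Ana 11, Eli 11, Hira 8. Hira has the fewest and is eliminated.
Round 2: Eli 19, Ana 11. Eli has a majority.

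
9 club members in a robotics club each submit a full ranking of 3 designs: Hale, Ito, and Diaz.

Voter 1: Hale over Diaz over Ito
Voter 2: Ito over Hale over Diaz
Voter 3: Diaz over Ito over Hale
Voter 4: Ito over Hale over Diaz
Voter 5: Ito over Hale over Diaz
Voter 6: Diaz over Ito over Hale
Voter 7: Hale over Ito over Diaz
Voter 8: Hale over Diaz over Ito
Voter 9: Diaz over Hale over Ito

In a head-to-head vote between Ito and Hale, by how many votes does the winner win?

Ballots ranking Ito above Hale: 5.
Ballots ranking Hale above Ito: 4.
Ito wins 5–4, a margin of 1.

1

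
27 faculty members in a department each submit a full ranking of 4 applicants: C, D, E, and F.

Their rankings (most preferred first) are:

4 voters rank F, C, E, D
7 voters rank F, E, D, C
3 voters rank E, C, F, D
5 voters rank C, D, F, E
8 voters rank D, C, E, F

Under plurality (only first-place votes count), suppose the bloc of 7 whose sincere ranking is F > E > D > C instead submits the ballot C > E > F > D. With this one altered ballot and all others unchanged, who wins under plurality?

First-place totals with the altered ballot: C 12, D 8, E 3, F 4.
The switch changes the winner from F to C.

C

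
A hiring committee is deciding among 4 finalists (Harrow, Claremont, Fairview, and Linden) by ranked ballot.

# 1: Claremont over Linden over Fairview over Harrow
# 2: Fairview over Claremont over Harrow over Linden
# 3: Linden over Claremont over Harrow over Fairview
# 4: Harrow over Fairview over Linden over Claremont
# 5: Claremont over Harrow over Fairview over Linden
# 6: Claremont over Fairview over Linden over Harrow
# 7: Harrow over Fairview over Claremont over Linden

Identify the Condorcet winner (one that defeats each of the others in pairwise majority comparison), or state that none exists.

Head-to-head results (7 voters total):
Harrow vs Claremont: Claremont wins 5–2.
Harrow vs Fairview: Harrow wins 4–3.
Harrow vs Linden: Harrow wins 4–3.
Claremont vs Fairview: Claremont wins 4–3.
Claremont vs Linden: Claremont wins 5–2.
Fairview vs Linden: Fairview wins 5–2.
Claremont beats each rival — Harrow (5–2), Fairview (4–3), Linden (5–2) — so Claremont is the Condorcet winner.

Claremont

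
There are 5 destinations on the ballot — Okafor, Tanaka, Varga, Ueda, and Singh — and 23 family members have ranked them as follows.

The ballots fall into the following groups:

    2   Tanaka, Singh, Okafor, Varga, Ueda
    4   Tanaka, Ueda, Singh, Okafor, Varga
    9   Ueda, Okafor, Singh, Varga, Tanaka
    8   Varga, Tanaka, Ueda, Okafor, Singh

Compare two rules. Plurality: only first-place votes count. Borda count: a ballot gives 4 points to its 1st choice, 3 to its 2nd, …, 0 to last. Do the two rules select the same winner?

Yes

Plurality first-place counts: Okafor 0, Tanaka 6, Varga 8, Ueda 9, Singh 0 → Ueda.
Borda totals: Okafor 43, Tanaka 48, Varga 43, Ueda 64, Singh 32 → Ueda.
The two rules agree on Ueda.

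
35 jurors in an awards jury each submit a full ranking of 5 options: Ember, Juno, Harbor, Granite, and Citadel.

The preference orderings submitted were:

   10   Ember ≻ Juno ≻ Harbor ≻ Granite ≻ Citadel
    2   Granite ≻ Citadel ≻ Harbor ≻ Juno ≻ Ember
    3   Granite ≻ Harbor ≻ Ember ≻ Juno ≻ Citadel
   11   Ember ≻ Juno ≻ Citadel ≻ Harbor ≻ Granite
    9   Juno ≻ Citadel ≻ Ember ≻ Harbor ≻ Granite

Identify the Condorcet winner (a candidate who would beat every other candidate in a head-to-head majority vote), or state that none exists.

Ember

Head-to-head results (35 voters total):
Ember vs Juno: Ember wins 24–11.
Ember vs Harbor: Ember wins 30–5.
Ember vs Granite: Ember wins 30–5.
Ember vs Citadel: Ember wins 24–11.
Juno vs Harbor: Juno wins 30–5.
Juno vs Granite: Juno wins 30–5.
Juno vs Citadel: Juno wins 33–2.
Harbor vs Granite: Harbor wins 30–5.
Harbor vs Citadel: Citadel wins 22–13.
Granite vs Citadel: Citadel wins 20–15.
Ember beats each rival — Juno (24–11), Harbor (30–5), Granite (30–5), Citadel (24–11) — so Ember is the Condorcet winner.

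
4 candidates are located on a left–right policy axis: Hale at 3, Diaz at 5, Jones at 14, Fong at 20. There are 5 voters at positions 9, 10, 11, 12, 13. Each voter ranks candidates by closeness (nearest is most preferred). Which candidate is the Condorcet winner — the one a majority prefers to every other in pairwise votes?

Jones

With single-peaked preferences on a line, the Condorcet winner is the candidate closest to the median voter.
The median voter (position 11) is closest to Jones at 14.
Check: Jones vs Diaz — voters closer to Jones: 4 of 5.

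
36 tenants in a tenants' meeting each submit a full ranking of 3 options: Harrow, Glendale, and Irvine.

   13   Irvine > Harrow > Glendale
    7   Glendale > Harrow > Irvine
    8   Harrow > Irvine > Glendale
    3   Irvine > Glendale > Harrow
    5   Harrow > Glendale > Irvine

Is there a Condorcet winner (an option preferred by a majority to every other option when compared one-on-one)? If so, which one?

Harrow

Head-to-head results (36 voters total):
Harrow vs Glendale: Harrow wins 26–10.
Harrow vs Irvine: Harrow wins 20–16.
Glendale vs Irvine: Irvine wins 24–12.
Harrow beats each rival — Glendale (26–10), Irvine (20–16) — so Harrow is the Condorcet winner.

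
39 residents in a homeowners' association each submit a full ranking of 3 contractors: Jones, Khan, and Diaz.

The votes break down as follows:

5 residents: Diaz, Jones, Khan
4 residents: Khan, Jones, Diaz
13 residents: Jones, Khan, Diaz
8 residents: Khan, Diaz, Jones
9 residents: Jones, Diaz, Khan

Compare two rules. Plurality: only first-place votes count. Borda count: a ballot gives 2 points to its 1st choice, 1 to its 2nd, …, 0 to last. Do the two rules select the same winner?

Plurality first-place counts: Jones 22, Khan 12, Diaz 5 → Jones.
Borda totals: Jones 53, Khan 37, Diaz 27 → Jones.
The two rules agree on Jones.

Yes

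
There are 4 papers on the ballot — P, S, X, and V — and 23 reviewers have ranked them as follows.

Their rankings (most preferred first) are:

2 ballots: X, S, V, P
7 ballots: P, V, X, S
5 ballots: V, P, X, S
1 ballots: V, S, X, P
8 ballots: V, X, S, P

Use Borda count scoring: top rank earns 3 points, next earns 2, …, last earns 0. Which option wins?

Borda scores:
  P: 2·0 + 7·3 + 5·2 + 0 + 8·0 = 31
  S: 2·2 + 7·0 + 5·0 + 2 + 8·1 = 14
  X: 2·3 + 7·1 + 5·1 + 1 + 8·2 = 35
  V: 2·1 + 7·2 + 5·3 + 3 + 8·3 = 58
V has the highest total.

V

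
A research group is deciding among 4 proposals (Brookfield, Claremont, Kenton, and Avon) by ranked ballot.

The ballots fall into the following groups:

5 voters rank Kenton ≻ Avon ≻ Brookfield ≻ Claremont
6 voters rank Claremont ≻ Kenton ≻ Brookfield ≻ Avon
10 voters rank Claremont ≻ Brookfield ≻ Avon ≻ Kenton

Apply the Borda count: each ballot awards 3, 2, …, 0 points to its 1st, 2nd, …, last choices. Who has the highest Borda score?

Claremont

Borda scores:
  Brookfield: 5·1 + 6·1 + 10·2 = 31
  Claremont: 5·0 + 6·3 + 10·3 = 48
  Kenton: 5·3 + 6·2 + 10·0 = 27
  Avon: 5·2 + 6·0 + 10·1 = 20
Claremont has the highest total.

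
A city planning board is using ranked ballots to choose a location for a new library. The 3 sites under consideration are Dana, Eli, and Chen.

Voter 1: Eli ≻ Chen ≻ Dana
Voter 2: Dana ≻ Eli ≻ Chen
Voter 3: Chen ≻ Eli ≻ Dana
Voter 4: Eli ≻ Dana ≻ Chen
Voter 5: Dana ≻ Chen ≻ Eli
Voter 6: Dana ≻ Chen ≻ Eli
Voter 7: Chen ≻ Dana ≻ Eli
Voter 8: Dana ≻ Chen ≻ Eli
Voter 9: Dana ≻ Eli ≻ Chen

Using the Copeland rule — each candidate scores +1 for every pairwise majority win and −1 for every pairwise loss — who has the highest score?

Dana

Pairwise results:
  Dana vs Eli: Dana wins 6–3.
  Dana vs Chen: Dana wins 6–3.
  Eli vs Chen: Chen wins 5–4.
Copeland scores (wins − losses):
  Dana: 2 − 0 = 2
  Eli: 0 − 2 = -2
  Chen: 1 − 1 = 0
Dana has the best Copeland score.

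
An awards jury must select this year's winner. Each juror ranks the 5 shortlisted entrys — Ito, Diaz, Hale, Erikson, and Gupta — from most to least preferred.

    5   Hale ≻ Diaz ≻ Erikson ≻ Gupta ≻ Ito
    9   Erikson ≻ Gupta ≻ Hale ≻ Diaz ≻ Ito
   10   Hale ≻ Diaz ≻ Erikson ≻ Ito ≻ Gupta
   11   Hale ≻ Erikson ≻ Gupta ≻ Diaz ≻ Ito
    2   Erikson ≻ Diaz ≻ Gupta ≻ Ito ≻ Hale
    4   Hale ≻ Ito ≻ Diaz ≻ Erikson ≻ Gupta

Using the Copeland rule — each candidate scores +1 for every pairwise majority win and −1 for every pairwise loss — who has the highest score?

Pairwise results:
  Ito vs Diaz: Diaz wins 37–4.
  Ito vs Hale: Hale wins 39–2.
  Ito vs Erikson: Erikson wins 37–4.
  Ito vs Gupta: Gupta wins 27–14.
  Diaz vs Hale: Hale wins 39–2.
  Diaz vs Erikson: Erikson wins 22–19.
  Diaz vs Gupta: Diaz wins 21–20.
  Hale vs Erikson: Hale wins 30–11.
  Hale vs Gupta: Hale wins 30–11.
  Erikson vs Gupta: Erikson wins 41–0.
Copeland scores (wins − losses):
  Ito: 0 − 4 = -4
  Diaz: 2 − 2 = 0
  Hale: 4 − 0 = 4
  Erikson: 3 − 1 = 2
  Gupta: 1 − 3 = -2
Hale has the best Copeland score.

Hale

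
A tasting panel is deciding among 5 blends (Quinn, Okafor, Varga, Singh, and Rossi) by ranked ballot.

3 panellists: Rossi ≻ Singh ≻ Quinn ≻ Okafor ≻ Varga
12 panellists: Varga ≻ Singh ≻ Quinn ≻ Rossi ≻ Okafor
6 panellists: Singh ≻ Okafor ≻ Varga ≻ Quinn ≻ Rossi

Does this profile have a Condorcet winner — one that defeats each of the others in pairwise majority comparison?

Yes

Head-to-head results (21 voters total):
Quinn vs Okafor: Quinn wins 15–6.
Quinn vs Varga: Varga wins 18–3.
Quinn vs Singh: Singh wins 21–0.
Quinn vs Rossi: Quinn wins 18–3.
Okafor vs Varga: Varga wins 12–9.
Okafor vs Singh: Singh wins 21–0.
Okafor vs Rossi: Rossi wins 15–6.
Varga vs Singh: Varga wins 12–9.
Varga vs Rossi: Varga wins 18–3.
Singh vs Rossi: Singh wins 18–3.
Varga beats each rival — Quinn (18–3), Okafor (12–9), Singh (12–9), Rossi (18–3) — so Varga is the Condorcet winner.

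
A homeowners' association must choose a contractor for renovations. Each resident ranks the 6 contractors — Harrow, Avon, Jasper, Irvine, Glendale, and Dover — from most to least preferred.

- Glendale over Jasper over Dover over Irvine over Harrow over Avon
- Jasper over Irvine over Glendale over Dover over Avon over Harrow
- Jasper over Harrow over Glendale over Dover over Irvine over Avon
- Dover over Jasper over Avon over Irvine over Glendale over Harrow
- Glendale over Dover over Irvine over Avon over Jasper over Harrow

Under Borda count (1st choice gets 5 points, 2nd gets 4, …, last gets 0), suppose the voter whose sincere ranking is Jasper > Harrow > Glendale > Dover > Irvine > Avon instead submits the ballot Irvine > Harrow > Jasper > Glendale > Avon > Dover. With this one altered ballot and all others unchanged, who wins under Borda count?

Borda totals with the altered ballot: Harrow 5, Avon 7, Jasper 17, Irvine 16, Glendale 16, Dover 14.
The winner is unchanged: still Jasper.

Jasper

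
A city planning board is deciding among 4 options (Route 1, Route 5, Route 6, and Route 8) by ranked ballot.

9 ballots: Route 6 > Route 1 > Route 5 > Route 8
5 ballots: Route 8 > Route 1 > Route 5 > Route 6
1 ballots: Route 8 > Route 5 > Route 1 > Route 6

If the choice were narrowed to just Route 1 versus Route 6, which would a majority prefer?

Ballots ranking Route 1 above Route 6: 5+1 = 6.
Ballots ranking Route 6 above Route 1: 9.
Route 6 wins the head-to-head, 9–6.

Route 6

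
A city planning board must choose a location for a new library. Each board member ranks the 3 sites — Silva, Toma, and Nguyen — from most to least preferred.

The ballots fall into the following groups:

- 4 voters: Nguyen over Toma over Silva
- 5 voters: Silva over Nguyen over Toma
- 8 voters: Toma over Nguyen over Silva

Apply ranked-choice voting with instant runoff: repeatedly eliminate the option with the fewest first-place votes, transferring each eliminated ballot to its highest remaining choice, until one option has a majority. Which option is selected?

Round 1: Toma 8, Silva 5, Nguyen 4. Nguyen has the fewest and is eliminated.
Round 2: Toma 12, Silva 5. Toma has a majority.

Toma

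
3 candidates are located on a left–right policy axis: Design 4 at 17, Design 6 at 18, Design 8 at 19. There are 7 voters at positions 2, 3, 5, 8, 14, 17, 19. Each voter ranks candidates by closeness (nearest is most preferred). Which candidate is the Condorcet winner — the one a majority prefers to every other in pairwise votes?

Design 4

With single-peaked preferences on a line, the Condorcet winner is the candidate closest to the median voter.
The median voter (position 8) is closest to Design 4 at 17.
Check: Design 4 vs Design 6 — voters closer to Design 4: 6 of 7.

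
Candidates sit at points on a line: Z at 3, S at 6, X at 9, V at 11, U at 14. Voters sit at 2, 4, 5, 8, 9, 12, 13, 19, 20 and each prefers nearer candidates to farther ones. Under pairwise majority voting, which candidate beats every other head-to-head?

With single-peaked preferences on a line, the Condorcet winner is the candidate closest to the median voter.
The median voter (position 9) is closest to X at 9.
Check: X vs Z — voters closer to X: 6 of 9.

X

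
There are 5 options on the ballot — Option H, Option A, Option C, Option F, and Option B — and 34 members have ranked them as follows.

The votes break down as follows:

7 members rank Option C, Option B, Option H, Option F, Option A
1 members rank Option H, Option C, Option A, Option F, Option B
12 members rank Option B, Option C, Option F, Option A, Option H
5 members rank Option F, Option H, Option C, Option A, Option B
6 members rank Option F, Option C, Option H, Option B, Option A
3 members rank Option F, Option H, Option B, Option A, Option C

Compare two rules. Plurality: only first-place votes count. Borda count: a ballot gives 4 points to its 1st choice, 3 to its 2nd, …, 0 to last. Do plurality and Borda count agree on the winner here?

No

Plurality first-place counts: Option H 1, Option A 0, Option C 7, Option F 14, Option B 12 → Option F.
Borda totals: Option H 54, Option A 22, Option C 95, Option F 88, Option B 81 → Option C.
The two rules disagree: plurality picks Option F, Borda picks Option C.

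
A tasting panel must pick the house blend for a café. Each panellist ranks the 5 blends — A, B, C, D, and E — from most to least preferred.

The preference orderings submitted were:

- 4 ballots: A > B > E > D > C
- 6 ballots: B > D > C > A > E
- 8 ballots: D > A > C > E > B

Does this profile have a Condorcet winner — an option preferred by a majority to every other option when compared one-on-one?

Head-to-head results (18 voters total):
A vs B: A wins 12–6.
A vs C: A wins 12–6.
A vs D: D wins 14–4.
A vs E: A wins 18–0.
B vs C: B wins 10–8.
B vs D: B wins 10–8.
B vs E: B wins 10–8.
C vs D: D wins 18–0.
C vs E: C wins 14–4.
D vs E: D wins 14–4.
No candidate beats all others: A beats B beats D beats A, a majority cycle.

No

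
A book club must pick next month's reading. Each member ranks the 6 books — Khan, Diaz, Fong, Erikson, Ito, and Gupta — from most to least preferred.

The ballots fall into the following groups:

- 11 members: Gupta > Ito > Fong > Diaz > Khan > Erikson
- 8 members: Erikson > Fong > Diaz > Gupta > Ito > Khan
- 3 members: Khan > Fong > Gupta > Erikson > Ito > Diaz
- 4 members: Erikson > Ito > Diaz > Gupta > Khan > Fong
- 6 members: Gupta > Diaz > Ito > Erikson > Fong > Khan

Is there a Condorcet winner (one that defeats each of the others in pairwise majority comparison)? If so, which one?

Gupta

Head-to-head results (32 voters total):
Khan vs Diaz: Diaz wins 29–3.
Khan vs Fong: Fong wins 25–7.
Khan vs Erikson: Erikson wins 18–14.
Khan vs Ito: Ito wins 29–3.
Khan vs Gupta: Gupta wins 29–3.
Diaz vs Fong: Fong wins 22–10.
Diaz vs Erikson: Diaz wins 17–15.
Diaz vs Ito: Ito wins 18–14.
Diaz vs Gupta: Gupta wins 20–12.
Fong vs Erikson: Erikson wins 18–14.
Fong vs Ito: Ito wins 21–11.
Fong vs Gupta: Gupta wins 21–11.
Erikson vs Ito: Ito wins 17–15.
Erikson vs Gupta: Gupta wins 20–12.
Ito vs Gupta: Gupta wins 28–4.
Gupta beats each rival — Khan (29–3), Diaz (20–12), Fong (21–11), Erikson (20–12), Ito (28–4) — so Gupta is the Condorcet winner.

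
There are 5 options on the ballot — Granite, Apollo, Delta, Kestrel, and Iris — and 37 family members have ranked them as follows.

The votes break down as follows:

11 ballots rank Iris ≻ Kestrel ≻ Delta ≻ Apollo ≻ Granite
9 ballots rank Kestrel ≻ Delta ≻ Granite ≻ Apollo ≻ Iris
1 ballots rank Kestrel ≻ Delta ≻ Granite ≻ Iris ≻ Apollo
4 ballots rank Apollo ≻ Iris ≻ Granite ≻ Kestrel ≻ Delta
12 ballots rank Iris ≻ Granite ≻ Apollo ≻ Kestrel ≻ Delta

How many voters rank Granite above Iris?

10

Ballots ranking Granite above Iris: 9+1 = 10.
Ballots ranking Iris above Granite: 11+4+12 = 27.
So 10 of 37 voters prefer Granite to Iris.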